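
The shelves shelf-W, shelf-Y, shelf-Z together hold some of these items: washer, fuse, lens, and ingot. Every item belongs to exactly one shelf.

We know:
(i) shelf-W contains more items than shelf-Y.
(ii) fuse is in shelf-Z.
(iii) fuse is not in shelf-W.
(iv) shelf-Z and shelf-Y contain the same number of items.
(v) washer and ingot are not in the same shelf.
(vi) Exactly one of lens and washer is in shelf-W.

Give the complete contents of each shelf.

From (ii): fuse ∈ shelf-Z.
Suppose washer ∈ shelf-W: no assignment then satisfies all the clues, so washer ∉ shelf-W.

shelf-W = {ingot, lens}; shelf-Y = {washer}; shelf-Z = {fuse}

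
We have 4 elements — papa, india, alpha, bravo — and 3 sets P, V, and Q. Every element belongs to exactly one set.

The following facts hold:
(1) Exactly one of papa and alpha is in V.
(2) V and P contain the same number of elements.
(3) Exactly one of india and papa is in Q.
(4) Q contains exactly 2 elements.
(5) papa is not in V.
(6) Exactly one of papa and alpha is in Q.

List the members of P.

From (5): papa ∉ V.
(1) (exactly one): alpha ∈ V.
(6) (exactly one): papa ∈ Q.
(3) (exactly one): india ∉ Q.
(4): only 2 candidates remain for Q, so all are in.
Suppose india ∉ P: no assignment then satisfies all the clues, so india ∈ P.

P = {india}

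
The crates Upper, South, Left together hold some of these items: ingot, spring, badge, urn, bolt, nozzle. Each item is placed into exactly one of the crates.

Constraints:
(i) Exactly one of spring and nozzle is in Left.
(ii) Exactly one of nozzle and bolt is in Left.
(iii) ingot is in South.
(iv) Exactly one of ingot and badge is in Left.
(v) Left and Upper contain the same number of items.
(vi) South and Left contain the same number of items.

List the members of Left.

From (iii): ingot ∈ South.
(iv) (exactly one): badge ∈ Left.
Suppose spring ∈ Left: no assignment then satisfies all the clues, so spring ∉ Left.

Left = {badge, nozzle}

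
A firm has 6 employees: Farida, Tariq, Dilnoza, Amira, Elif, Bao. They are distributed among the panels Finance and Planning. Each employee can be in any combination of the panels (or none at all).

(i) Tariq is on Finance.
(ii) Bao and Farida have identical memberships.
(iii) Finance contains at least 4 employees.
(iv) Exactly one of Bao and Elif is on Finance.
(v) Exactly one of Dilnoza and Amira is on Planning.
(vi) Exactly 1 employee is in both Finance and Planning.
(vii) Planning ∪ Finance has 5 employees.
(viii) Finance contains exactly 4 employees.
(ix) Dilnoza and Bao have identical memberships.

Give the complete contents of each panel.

Finance = {Bao, Dilnoza, Farida, Tariq}; Planning = {Amira, Tariq}

From (i): Tariq ∈ Finance.
Suppose Farida ∉ Finance: no assignment then satisfies all the clues, so Farida ∈ Finance.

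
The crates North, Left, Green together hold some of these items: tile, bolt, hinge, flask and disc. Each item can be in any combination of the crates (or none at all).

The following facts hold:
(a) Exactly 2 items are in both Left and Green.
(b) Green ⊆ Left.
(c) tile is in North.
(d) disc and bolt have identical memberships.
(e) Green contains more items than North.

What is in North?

North = {tile}

From (c): tile ∈ North.
Suppose bolt ∈ North: no assignment then satisfies all the clues, so bolt ∉ North.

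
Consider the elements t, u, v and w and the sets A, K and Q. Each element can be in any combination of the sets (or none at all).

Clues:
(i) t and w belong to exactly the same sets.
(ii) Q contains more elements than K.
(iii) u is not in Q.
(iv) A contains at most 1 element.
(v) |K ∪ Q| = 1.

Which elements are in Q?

From (iii): u ∉ Q.
Suppose t ∈ Q: no assignment then satisfies all the clues, so t ∉ Q.

Q = {v}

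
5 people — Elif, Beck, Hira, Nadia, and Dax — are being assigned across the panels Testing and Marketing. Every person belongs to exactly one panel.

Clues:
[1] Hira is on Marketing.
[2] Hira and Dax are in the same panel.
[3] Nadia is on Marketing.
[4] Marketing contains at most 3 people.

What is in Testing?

From (1): Hira ∈ Marketing.
From (3): Nadia ∈ Marketing.
(2): Dax matches Hira: Dax ∉ Testing.
(2): Dax matches Hira: Dax ∈ Marketing.
(4): Marketing already has 3, so the rest are out.
Only one panel left: Elif ∈ Testing.
Only one panel left: Beck ∈ Testing.

Testing = {Beck, Elif}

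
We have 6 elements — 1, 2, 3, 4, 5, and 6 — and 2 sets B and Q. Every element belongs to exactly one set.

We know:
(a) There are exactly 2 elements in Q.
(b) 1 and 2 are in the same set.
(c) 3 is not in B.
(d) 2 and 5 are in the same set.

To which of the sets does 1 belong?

1: B

From (c): 3 ∉ B.
Only one set left: 3 ∈ Q.
Suppose 1 ∉ B: no assignment then satisfies all the clues, so 1 ∈ B.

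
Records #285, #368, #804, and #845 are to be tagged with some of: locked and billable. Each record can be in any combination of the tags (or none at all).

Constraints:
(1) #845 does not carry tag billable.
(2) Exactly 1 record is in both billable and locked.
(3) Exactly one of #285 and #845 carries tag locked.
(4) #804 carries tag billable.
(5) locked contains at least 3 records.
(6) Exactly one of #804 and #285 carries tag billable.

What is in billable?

billable = {#804}

From (1): #845 ∉ billable.
From (4): #804 ∈ billable.
(6) (exactly one): #285 ∉ billable.
Suppose #368 ∈ billable: no assignment then satisfies all the clues, so #368 ∉ billable.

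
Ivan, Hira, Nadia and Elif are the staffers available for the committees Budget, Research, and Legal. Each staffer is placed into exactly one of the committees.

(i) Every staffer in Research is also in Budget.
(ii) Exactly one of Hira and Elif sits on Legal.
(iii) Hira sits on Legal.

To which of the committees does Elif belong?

From (iii): Hira ∈ Legal.
(ii) (exactly one): Elif ∉ Legal.
Suppose Elif ∉ Budget: no assignment then satisfies all the clues, so Elif ∈ Budget.

Elif: Budget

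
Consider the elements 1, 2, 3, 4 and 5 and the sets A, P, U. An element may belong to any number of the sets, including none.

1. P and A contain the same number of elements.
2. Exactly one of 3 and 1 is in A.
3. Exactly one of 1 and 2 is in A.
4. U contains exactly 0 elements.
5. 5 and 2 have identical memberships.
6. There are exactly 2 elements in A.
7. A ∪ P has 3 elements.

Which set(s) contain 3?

3: P

(4): U already has 0, so the rest are out.
Suppose 3 ∈ A: no assignment then satisfies all the clues, so 3 ∉ A.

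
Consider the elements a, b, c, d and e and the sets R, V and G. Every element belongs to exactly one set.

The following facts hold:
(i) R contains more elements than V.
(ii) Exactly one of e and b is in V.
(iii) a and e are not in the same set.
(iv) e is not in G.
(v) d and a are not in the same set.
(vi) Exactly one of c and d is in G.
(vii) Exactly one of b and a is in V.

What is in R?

R = {d, e}

From (iv): e ∉ G.
Suppose a ∈ R: no assignment then satisfies all the clues, so a ∉ R.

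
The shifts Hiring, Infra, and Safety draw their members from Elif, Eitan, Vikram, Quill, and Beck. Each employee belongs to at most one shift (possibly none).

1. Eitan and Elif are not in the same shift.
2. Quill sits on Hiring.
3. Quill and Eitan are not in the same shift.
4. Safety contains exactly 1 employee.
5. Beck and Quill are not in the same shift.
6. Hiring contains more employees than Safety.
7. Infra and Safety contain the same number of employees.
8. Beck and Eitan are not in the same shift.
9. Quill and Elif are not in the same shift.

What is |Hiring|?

2

From (2): Quill ∈ Hiring.
(3): Eitan ∉ Hiring.
(5): Beck ∉ Hiring.
(9): Elif ∉ Hiring.
Suppose Vikram ∉ Hiring: no assignment then satisfies all the clues, so Vikram ∈ Hiring.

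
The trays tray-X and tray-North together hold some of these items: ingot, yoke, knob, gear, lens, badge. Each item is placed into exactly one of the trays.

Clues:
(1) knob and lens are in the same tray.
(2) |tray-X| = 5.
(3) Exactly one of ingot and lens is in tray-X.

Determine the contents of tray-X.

tray-X = {badge, gear, knob, lens, yoke}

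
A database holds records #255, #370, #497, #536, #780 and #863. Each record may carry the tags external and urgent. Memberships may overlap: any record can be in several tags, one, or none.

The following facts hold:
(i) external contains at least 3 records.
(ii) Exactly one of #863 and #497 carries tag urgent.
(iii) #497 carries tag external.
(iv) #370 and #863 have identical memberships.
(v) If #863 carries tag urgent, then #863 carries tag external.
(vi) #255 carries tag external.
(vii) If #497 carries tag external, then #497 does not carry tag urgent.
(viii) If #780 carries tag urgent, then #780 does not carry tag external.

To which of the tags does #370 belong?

From (iii): #497 ∈ external.
From (vi): #255 ∈ external.
(vii): #497 ∉ urgent.
(ii) (exactly one): #863 ∈ urgent.
(iv): #370 matches #863: #370 ∈ urgent.
(v): #863 ∈ external.
(iv): #370 matches #863: #370 ∈ external.

#370: external, urgent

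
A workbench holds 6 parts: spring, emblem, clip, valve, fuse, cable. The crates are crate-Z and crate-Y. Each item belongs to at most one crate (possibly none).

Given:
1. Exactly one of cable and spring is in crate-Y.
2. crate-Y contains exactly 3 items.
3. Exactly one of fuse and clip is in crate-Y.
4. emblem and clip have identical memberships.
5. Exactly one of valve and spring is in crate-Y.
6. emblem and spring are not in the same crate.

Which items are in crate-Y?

crate-Y = {cable, fuse, valve}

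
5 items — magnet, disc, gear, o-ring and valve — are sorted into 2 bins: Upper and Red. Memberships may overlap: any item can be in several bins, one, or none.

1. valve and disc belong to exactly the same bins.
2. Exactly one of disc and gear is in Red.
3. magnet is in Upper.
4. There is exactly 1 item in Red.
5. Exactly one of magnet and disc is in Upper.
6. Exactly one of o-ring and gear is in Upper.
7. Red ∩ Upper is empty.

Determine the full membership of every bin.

Upper = {magnet, o-ring}; Red = {gear}

From (3): magnet ∈ Upper.
(5) (exactly one): disc ∉ Upper.
(7) (disjoint): magnet ∉ Red.
(1): valve matches disc: valve ∉ Upper.
Suppose disc ∈ Red: no assignment then satisfies all the clues, so disc ∉ Red.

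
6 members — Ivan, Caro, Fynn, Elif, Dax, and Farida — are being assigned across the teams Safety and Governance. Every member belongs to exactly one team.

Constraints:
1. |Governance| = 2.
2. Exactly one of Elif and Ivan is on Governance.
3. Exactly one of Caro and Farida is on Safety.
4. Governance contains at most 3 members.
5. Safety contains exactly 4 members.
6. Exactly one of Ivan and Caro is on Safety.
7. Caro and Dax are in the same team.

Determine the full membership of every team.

Safety = {Caro, Dax, Elif, Fynn}; Governance = {Farida, Ivan}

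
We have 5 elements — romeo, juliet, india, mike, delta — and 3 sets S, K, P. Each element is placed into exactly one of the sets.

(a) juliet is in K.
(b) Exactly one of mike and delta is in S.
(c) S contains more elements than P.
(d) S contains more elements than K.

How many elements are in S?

3

From (a): juliet ∈ K.
Suppose romeo ∉ S: no assignment then satisfies all the clues, so romeo ∈ S.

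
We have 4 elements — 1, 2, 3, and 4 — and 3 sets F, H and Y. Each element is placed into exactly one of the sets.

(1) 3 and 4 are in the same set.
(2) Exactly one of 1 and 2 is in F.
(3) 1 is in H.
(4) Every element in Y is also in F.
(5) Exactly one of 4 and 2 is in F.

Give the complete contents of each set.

F = {2}; H = {1, 3, 4}; Y = {}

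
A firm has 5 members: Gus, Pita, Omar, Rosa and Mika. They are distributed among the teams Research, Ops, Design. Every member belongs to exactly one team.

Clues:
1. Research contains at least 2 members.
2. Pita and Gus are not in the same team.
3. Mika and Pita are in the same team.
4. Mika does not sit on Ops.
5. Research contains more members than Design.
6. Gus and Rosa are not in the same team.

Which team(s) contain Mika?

Mika: Research

From (4): Mika ∉ Ops.
(3): Pita matches Mika: Pita ∉ Ops.
Suppose Mika ∉ Research: no assignment then satisfies all the clues, so Mika ∈ Research.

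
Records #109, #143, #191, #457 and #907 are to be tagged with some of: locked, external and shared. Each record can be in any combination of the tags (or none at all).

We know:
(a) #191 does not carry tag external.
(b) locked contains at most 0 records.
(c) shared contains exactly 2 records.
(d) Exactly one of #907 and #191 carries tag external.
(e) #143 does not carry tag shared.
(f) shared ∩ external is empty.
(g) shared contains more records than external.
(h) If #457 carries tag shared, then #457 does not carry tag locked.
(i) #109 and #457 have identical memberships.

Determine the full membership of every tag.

From (a): #191 ∉ external.
From (e): #143 ∉ shared.
(b): locked already has 0, so the rest are out.
(d) (exactly one): #907 ∈ external.
(f) (disjoint): #907 ∉ shared.
Suppose #109 ∈ external: no assignment then satisfies all the clues, so #109 ∉ external.

locked = {}; external = {#907}; shared = {#109, #457}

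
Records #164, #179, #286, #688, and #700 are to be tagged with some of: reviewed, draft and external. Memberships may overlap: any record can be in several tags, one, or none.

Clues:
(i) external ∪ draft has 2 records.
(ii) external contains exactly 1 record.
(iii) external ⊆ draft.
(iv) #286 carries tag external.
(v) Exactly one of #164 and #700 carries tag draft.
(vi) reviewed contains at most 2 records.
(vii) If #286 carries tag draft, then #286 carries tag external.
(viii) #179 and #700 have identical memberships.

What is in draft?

draft = {#164, #286}

From (iv): #286 ∈ external.
(ii): external already has 1, so the rest are out.
(iii) with #286 ∈ external: #286 ∈ draft.
Suppose #164 ∉ draft: no assignment then satisfies all the clues, so #164 ∈ draft.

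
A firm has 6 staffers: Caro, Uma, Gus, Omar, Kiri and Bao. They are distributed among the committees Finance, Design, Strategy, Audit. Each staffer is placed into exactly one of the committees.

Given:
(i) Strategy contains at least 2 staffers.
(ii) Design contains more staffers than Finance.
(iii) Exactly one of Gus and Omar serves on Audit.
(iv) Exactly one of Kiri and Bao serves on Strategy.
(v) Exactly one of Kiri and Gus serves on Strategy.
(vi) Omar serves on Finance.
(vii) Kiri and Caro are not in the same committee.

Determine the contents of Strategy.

From (vi): Omar ∈ Finance.
(iii) (exactly one): Gus ∈ Audit.
(v) (exactly one): Kiri ∈ Strategy.
(vii): Caro ∉ Strategy.
(iv) (exactly one): Bao ∉ Strategy.
(i): only 2 candidates remain for Strategy, so all are in.

Strategy = {Kiri, Uma}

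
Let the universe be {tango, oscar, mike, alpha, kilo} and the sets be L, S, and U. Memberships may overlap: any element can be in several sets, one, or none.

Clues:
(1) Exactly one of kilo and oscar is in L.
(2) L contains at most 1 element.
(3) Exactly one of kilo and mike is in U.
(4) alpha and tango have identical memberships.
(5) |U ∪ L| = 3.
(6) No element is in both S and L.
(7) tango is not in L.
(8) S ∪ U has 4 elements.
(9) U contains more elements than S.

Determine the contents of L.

L = {kilo}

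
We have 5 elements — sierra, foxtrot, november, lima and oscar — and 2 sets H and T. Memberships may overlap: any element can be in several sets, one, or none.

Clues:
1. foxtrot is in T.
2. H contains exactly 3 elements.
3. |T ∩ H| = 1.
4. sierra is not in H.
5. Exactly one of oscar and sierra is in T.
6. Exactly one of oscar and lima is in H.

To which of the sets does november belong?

november: H

From (1): foxtrot ∈ T.
From (4): sierra ∉ H.
Suppose november ∉ H: no assignment then satisfies all the clues, so november ∈ H.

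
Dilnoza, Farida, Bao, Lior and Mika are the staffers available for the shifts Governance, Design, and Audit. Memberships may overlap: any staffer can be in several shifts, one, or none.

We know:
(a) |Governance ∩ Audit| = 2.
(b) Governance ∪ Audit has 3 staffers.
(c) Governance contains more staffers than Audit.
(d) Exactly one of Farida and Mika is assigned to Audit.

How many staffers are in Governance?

3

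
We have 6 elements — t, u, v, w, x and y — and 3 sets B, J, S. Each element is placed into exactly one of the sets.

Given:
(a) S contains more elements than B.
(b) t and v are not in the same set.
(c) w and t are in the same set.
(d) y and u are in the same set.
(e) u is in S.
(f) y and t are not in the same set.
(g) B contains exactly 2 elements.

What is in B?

B = {t, w}

From (e): u ∈ S.
(d): y matches u: y ∉ B.
(d): y matches u: y ∉ J.
(d): y matches u: y ∈ S.
(f): t ∉ S.
(c): w matches t: w ∉ S.
Suppose t ∉ B: no assignment then satisfies all the clues, so t ∈ B.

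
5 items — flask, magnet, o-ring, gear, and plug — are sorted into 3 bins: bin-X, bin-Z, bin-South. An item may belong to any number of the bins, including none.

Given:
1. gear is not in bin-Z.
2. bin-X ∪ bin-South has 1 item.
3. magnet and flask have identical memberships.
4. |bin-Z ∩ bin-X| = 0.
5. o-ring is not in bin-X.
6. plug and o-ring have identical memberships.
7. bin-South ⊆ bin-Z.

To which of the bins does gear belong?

gear: bin-X

From (1): gear ∉ bin-Z.
From (5): o-ring ∉ bin-X.
(6): plug matches o-ring: plug ∉ bin-X.
(7) contrapositive: gear ∉ bin-South.
Suppose gear ∉ bin-X: no assignment then satisfies all the clues, so gear ∈ bin-X.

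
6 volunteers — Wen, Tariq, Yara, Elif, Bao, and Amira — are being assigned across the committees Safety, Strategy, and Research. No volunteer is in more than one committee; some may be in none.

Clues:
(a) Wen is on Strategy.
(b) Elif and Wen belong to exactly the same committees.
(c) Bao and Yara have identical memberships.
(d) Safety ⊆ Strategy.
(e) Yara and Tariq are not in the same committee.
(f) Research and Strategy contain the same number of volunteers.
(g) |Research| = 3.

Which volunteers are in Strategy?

Strategy = {Elif, Tariq, Wen}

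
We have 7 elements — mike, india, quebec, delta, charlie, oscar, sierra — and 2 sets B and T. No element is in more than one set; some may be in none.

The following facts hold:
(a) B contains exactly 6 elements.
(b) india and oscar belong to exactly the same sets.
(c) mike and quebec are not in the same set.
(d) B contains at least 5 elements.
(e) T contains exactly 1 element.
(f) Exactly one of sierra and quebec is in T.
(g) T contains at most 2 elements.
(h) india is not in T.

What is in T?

T = {quebec}

From (h): india ∉ T.
(b): oscar matches india: oscar ∉ T.
Suppose mike ∈ T: no assignment then satisfies all the clues, so mike ∉ T.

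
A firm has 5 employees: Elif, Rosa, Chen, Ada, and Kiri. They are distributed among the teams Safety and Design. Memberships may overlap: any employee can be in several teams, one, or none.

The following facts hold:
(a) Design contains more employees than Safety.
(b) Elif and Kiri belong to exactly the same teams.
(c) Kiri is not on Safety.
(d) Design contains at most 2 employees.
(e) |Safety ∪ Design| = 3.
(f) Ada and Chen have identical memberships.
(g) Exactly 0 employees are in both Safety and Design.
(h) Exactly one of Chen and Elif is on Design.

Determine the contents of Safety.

Safety = {Rosa}

From (c): Kiri ∉ Safety.
(b): Elif matches Kiri: Elif ∉ Safety.
Suppose Rosa ∉ Safety: no assignment then satisfies all the clues, so Rosa ∈ Safety.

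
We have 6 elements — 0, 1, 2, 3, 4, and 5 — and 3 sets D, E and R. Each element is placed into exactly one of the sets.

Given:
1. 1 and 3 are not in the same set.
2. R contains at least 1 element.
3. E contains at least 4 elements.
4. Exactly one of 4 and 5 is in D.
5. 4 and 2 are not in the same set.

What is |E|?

4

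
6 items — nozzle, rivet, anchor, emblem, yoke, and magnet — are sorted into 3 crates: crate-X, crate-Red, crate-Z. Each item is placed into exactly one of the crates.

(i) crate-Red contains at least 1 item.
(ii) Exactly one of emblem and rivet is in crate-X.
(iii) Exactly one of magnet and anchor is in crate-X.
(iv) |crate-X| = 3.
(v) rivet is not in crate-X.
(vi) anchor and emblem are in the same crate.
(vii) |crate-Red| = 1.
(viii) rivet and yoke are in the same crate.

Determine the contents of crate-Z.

crate-Z = {rivet, yoke}

From (v): rivet ∉ crate-X.
(ii) (exactly one): emblem ∈ crate-X.
(vi): anchor matches emblem: anchor ∈ crate-X.
(viii): yoke matches rivet: yoke ∉ crate-X.
(iii) (exactly one): magnet ∉ crate-X.
(iv): only 3 candidates remain for crate-X, so all are in.
Suppose rivet ∉ crate-Z: no assignment then satisfies all the clues, so rivet ∈ crate-Z.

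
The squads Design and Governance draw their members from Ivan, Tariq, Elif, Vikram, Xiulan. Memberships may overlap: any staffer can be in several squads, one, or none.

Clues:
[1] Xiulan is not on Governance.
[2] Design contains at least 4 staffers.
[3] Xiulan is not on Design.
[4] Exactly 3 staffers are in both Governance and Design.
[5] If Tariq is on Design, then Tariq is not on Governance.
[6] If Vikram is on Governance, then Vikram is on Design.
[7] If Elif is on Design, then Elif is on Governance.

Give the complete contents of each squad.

Design = {Elif, Ivan, Tariq, Vikram}; Governance = {Elif, Ivan, Vikram}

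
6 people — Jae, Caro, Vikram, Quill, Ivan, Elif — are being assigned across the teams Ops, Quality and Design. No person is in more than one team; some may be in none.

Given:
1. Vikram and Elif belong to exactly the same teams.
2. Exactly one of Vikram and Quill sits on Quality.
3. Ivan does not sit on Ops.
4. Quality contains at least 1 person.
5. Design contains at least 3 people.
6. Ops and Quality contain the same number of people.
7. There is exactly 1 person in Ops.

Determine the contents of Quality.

Quality = {Quill}

From (3): Ivan ∉ Ops.
Suppose Jae ∈ Quality: no assignment then satisfies all the clues, so Jae ∉ Quality.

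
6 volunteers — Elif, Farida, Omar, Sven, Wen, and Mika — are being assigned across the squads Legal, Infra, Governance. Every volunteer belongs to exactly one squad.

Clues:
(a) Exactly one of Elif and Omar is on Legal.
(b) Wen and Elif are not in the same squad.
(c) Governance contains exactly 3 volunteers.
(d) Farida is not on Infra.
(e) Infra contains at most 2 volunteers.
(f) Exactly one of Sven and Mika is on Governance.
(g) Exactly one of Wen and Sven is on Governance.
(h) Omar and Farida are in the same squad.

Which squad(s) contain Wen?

From (d): Farida ∉ Infra.
(h): Omar matches Farida: Omar ∉ Infra.
Suppose Wen ∈ Legal: no assignment then satisfies all the clues, so Wen ∉ Legal.

Wen: Infra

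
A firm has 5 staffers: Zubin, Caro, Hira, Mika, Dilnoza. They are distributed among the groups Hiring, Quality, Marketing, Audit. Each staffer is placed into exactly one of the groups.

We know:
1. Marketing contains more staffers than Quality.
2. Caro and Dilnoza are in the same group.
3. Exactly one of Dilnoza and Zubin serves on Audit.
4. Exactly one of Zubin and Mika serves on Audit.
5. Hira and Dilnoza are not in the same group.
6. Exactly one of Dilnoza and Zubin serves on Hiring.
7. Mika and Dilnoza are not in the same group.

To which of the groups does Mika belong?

Mika: Marketing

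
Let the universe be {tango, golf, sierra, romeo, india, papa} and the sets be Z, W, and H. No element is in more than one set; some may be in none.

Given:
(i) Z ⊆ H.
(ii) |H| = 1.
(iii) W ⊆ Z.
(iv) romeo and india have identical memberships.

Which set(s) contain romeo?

romeo: none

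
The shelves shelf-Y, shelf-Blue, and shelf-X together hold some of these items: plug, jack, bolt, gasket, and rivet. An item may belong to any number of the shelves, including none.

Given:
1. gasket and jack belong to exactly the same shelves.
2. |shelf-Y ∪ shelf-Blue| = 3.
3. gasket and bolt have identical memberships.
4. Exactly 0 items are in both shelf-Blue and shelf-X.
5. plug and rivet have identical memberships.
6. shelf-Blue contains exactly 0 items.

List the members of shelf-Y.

shelf-Y = {bolt, gasket, jack}

(6): shelf-Blue already has 0, so the rest are out.
Suppose plug ∈ shelf-Y: no assignment then satisfies all the clues, so plug ∉ shelf-Y.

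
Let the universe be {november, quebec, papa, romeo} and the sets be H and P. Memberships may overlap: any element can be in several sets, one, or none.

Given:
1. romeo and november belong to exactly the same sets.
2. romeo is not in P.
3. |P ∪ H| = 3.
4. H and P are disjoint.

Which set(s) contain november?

november: H

From (2): romeo ∉ P.
(1): november matches romeo: november ∉ P.
Suppose november ∉ H: no assignment then satisfies all the clues, so november ∈ H.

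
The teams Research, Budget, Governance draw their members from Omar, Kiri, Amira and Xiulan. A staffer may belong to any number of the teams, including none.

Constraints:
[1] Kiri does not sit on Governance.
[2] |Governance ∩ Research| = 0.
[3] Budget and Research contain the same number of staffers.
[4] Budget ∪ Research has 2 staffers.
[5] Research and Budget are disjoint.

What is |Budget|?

1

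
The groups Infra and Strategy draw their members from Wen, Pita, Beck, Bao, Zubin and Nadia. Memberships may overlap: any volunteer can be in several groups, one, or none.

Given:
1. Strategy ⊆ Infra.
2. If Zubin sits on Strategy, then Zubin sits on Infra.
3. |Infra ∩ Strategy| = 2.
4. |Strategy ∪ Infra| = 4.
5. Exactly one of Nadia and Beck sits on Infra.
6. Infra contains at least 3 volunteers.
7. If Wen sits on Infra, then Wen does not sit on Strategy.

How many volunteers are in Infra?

4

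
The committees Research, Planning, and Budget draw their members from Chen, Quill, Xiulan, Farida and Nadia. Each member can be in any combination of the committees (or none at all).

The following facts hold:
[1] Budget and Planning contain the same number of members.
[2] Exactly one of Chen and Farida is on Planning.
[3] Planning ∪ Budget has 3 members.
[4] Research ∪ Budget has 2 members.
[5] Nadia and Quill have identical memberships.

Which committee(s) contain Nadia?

Nadia: none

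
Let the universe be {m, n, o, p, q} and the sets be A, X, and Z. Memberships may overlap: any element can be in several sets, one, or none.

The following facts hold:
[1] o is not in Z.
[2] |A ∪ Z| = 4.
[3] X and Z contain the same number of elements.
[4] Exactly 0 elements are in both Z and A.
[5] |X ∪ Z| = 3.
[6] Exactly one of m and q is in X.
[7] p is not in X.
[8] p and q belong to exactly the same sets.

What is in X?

X = {m, o}

From (1): o ∉ Z.
From (7): p ∉ X.
(8): q matches p: q ∉ X.
(6) (exactly one): m ∈ X.
Suppose n ∈ X: no assignment then satisfies all the clues, so n ∉ X.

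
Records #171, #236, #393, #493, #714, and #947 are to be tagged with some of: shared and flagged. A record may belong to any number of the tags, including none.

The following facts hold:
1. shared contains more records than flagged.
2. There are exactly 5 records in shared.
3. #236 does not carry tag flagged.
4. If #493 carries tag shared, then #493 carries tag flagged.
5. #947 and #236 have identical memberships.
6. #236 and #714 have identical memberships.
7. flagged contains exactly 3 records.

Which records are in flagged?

From (3): #236 ∉ flagged.
(5): #947 matches #236: #947 ∉ flagged.
(6): #714 matches #236: #714 ∉ flagged.
(7): only 3 candidates remain for flagged, so all are in.

flagged = {#171, #393, #493}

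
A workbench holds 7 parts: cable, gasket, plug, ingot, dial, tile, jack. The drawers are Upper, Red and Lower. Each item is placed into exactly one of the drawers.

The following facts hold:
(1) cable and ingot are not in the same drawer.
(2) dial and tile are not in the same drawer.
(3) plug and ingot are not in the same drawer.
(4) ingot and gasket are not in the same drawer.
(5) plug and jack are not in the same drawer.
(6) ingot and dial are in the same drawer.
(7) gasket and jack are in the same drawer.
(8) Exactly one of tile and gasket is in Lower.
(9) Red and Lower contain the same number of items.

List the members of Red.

Red = {dial, ingot}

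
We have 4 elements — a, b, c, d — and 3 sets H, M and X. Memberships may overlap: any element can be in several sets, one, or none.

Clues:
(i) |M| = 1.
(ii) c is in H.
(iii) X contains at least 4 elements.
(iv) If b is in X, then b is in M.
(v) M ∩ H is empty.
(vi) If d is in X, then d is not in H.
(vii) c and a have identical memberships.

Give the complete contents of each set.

From (ii): c ∈ H.
(iii): only 4 candidates remain for X, so all are in.
(iv): b ∈ M.
(v) (disjoint): b ∉ H.
(v) (disjoint): c ∉ M.
(vi): d ∉ H.
(vii): a matches c: a ∈ H.
(vii): a matches c: a ∉ M.
(i): M already has 1, so the rest are out.

H = {a, c}; M = {b}; X = {a, b, c, d}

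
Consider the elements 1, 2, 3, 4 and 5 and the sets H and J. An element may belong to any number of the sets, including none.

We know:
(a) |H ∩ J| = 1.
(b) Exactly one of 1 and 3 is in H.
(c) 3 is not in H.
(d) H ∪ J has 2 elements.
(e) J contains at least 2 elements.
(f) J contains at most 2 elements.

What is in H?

H = {1}

From (c): 3 ∉ H.
(b) (exactly one): 1 ∈ H.
Suppose 2 ∈ H: no assignment then satisfies all the clues, so 2 ∉ H.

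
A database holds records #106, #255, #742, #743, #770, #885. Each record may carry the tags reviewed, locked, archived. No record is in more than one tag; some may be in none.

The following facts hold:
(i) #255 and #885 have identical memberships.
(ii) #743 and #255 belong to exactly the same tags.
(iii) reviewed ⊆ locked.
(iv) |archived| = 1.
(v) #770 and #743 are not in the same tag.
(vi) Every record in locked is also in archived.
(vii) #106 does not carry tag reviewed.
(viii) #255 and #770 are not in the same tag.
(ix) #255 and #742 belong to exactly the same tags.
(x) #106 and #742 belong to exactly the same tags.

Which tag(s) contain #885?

#885: none

From (vii): #106 ∉ reviewed.
(x): #742 matches #106: #742 ∉ reviewed.
(ix): #255 matches #742: #255 ∉ reviewed.
(i): #885 matches #255: #885 ∉ reviewed.
(ii): #743 matches #255: #743 ∉ reviewed.
Suppose #885 ∈ locked: no assignment then satisfies all the clues, so #885 ∉ locked.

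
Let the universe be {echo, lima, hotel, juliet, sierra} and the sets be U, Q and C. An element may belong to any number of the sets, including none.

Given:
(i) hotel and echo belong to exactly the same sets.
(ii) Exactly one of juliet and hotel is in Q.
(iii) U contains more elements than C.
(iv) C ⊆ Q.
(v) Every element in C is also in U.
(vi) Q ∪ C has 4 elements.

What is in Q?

Q = {echo, hotel, lima, sierra}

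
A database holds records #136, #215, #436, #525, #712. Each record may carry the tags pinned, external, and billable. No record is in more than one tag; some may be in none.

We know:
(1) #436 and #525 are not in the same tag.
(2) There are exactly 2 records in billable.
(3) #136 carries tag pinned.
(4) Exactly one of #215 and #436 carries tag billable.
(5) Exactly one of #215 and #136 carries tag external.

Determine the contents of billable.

From (3): #136 ∈ pinned.
(5) (exactly one): #215 ∈ external.
(4) (exactly one): #436 ∈ billable.
(1): #525 ∉ billable.
(2): only 2 candidates remain for billable, so all are in.

billable = {#436, #712}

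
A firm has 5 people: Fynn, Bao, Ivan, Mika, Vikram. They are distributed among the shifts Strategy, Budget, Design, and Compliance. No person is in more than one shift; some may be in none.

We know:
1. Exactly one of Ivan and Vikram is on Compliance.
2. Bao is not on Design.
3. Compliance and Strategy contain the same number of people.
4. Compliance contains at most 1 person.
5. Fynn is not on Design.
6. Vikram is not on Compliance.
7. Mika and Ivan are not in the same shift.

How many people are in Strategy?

1

From (2): Bao ∉ Design.
From (5): Fynn ∉ Design.
From (6): Vikram ∉ Compliance.
(1) (exactly one): Ivan ∈ Compliance.
(4): Compliance already has 1, so the rest are out.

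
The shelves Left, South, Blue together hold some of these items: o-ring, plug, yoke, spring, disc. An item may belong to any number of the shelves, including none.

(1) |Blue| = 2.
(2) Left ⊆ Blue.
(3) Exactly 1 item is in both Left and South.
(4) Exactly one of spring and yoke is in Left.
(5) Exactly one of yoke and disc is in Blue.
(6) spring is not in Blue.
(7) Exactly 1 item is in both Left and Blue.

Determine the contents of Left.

From (6): spring ∉ Blue.
(2) contrapositive: spring ∉ Left.
(4) (exactly one): yoke ∈ Left.
(2) with yoke ∈ Left: yoke ∈ Blue.
(5) (exactly one): disc ∉ Blue.
(2) contrapositive: disc ∉ Left.
Suppose o-ring ∈ Left: no assignment then satisfies all the clues, so o-ring ∉ Left.

Left = {yoke}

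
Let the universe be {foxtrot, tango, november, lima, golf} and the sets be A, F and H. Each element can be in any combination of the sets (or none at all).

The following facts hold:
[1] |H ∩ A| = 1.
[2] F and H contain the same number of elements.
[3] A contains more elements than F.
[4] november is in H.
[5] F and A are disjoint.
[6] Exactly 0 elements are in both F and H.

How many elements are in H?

1

From (4): november ∈ H.
Suppose foxtrot ∈ H: no assignment then satisfies all the clues, so foxtrot ∉ H.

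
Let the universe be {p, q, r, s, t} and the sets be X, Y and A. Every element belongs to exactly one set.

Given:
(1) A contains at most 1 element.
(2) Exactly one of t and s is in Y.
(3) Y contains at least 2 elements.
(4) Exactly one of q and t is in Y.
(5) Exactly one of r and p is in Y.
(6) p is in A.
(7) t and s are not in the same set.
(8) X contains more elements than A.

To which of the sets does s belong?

From (6): p ∈ A.
(1): A already has 1, so the rest are out.
(5) (exactly one): r ∈ Y.
Suppose s ∉ X: no assignment then satisfies all the clues, so s ∈ X.

s: X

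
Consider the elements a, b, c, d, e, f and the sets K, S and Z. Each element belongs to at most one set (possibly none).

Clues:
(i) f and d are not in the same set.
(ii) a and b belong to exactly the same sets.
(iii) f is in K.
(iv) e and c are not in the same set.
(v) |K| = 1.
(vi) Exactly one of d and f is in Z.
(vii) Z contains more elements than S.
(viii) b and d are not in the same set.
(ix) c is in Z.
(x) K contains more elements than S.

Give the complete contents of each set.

K = {f}; S = {}; Z = {c, d}

From (iii): f ∈ K.
From (ix): c ∈ Z.
(i): d ∉ K.
(iv): e ∉ Z.
(v): K already has 1, so the rest are out.
(vi) (exactly one): d ∈ Z.
(viii): b ∉ Z.
(ii): a matches b: a ∉ Z.
Suppose a ∈ S: no assignment then satisfies all the clues, so a ∉ S.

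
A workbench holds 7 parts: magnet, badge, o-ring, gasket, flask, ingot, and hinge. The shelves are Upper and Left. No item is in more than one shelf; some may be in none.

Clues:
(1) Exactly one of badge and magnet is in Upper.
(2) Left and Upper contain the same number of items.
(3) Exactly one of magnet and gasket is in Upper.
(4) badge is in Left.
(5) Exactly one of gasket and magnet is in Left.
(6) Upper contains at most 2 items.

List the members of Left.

Left = {badge, gasket}

From (4): badge ∈ Left.
(1) (exactly one): magnet ∈ Upper.
(3) (exactly one): gasket ∉ Upper.
(5) (exactly one): gasket ∈ Left.
Suppose o-ring ∈ Left: no assignment then satisfies all the clues, so o-ring ∉ Left.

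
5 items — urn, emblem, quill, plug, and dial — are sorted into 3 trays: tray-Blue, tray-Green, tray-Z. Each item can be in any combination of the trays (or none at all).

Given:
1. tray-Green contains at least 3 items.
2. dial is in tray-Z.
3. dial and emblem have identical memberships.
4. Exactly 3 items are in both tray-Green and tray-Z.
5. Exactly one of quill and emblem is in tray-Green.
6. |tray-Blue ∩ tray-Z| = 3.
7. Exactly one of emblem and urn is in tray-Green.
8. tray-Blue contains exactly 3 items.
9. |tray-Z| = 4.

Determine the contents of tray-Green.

tray-Green = {dial, emblem, plug}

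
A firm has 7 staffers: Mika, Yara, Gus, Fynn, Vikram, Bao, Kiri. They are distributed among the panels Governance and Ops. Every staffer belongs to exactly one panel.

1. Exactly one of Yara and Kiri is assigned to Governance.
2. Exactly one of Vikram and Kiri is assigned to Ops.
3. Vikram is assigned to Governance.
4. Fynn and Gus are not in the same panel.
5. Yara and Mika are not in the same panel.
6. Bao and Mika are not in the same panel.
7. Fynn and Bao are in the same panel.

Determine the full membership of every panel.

From (3): Vikram ∈ Governance.
(2) (exactly one): Kiri ∈ Ops.
(1) (exactly one): Yara ∈ Governance.
(5): Mika ∉ Governance.
Only one panel left: Mika ∈ Ops.
(6): Bao ∉ Ops.
(7): Fynn matches Bao: Fynn ∉ Ops.
Only one panel left: Fynn ∈ Governance.
Only one panel left: Bao ∈ Governance.
(4): Gus ∉ Governance.
Only one panel left: Gus ∈ Ops.

Governance = {Bao, Fynn, Vikram, Yara}; Ops = {Gus, Kiri, Mika}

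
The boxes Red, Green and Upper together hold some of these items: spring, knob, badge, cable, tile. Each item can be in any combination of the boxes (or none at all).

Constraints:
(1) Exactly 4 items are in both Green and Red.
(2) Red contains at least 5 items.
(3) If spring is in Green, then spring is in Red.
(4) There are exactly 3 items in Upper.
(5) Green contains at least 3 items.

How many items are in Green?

4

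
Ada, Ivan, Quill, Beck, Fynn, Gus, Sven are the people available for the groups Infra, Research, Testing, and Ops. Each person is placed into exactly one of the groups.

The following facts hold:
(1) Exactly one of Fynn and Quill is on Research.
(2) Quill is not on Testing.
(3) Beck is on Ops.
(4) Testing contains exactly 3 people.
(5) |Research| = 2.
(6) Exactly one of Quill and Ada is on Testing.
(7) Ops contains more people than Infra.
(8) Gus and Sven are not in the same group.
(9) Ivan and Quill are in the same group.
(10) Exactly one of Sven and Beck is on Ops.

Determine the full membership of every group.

Infra = {}; Research = {Ivan, Quill}; Testing = {Ada, Fynn, Sven}; Ops = {Beck, Gus}

From (2): Quill ∉ Testing.
From (3): Beck ∈ Ops.
(6) (exactly one): Ada ∈ Testing.
(9): Ivan matches Quill: Ivan ∉ Testing.
(10) (exactly one): Sven ∉ Ops.
Suppose Ivan ∈ Infra: no assignment then satisfies all the clues, so Ivan ∉ Infra.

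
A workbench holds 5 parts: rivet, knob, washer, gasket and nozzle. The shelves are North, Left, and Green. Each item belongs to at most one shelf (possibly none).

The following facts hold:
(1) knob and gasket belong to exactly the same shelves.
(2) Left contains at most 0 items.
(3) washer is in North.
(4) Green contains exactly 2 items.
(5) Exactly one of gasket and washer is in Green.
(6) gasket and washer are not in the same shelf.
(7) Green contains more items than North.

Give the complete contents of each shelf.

North = {washer}; Left = {}; Green = {gasket, knob}

From (3): washer ∈ North.
(2): Left already has 0, so the rest are out.
(5) (exactly one): gasket ∈ Green.
(1): knob matches gasket: knob ∉ North.
(1): knob matches gasket: knob ∈ Green.
(4): Green already has 2, so the rest are out.
Suppose rivet ∈ North: no assignment then satisfies all the clues, so rivet ∉ North.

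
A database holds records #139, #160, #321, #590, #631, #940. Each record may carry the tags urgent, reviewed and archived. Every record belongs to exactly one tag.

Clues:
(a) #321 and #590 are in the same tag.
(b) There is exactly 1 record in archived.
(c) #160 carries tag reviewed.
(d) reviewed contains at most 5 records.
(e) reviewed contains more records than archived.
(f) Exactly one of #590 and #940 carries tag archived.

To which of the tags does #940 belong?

#940: archived

From (c): #160 ∈ reviewed.
Suppose #940 ∈ urgent: no assignment then satisfies all the clues, so #940 ∉ urgent.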